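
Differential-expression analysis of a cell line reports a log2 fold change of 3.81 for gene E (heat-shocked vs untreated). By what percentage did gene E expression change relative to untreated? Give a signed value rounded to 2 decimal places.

Fold change = 2^(3.81) = 14.0257
Percent change = (FC − 1) × 100% = (14.0257 − 1) × 100 = 1302.57%

1302.57%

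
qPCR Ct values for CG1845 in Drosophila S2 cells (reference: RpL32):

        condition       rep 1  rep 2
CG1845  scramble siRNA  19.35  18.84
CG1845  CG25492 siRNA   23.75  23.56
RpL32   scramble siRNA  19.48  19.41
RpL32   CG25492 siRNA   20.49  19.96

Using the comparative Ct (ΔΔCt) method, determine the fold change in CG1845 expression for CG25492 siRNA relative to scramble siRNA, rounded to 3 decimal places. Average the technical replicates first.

0.073

Mean Ct: CG1845 scramble siRNA 19.095; CG1845 CG25492 siRNA 23.655; RpL32 scramble siRNA 19.445; RpL32 CG25492 siRNA 20.225
ΔCt(scramble siRNA) = 19.095 − 19.445 = -0.350
ΔCt(CG25492 siRNA) = 23.655 − 20.225 = 3.430
ΔΔCt = 3.430 − (-0.350) = 3.780
Fold change = 2^(−3.780) = 0.0728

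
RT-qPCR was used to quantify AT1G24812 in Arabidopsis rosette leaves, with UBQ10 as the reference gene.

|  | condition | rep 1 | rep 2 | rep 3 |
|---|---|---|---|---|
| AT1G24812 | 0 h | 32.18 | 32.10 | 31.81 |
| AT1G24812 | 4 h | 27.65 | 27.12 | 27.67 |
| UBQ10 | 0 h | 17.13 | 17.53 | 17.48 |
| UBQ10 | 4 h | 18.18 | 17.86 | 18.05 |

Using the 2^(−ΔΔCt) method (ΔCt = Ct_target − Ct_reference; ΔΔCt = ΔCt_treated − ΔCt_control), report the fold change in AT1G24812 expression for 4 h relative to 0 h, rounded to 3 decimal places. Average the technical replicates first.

36.758

Mean Ct: AT1G24812 0 h 32.030; AT1G24812 4 h 27.480; UBQ10 0 h 17.380; UBQ10 4 h 18.030
ΔCt(0 h) = 32.030 − 17.380 = 14.650
ΔCt(4 h) = 27.480 − 18.030 = 9.450
ΔΔCt = 9.450 − 14.650 = -5.200
Fold change = 2^(−(-5.200)) = 2^5.200 = 36.7583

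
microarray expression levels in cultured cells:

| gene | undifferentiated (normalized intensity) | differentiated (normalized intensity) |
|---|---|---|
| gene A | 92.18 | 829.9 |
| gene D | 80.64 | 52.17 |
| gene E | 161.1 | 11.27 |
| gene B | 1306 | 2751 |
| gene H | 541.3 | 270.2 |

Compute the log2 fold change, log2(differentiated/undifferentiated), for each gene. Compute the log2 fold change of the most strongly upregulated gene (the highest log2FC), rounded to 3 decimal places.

log2(829.9/92.18) = 3.170  (gene A)
log2(52.17/80.64) = -0.628  (gene D)
log2(11.27/161.1) = -3.837  (gene E)
log2(2751/1306) = 1.075  (gene B)
log2(270.2/541.3) = -1.002  (gene H)
gene A is most strongly upregulated.

3.170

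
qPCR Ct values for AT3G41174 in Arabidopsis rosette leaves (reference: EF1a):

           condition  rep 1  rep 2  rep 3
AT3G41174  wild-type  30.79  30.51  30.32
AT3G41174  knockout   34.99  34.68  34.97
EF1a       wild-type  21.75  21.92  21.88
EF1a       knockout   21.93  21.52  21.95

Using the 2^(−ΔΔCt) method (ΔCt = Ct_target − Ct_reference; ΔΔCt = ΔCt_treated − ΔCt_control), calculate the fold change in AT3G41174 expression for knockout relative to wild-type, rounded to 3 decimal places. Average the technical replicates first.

Mean Ct: AT3G41174 wild-type 30.540; AT3G41174 knockout 34.880; EF1a wild-type 21.850; EF1a knockout 21.800
ΔCt(wild-type) = 30.540 − 21.850 = 8.690
ΔCt(knockout) = 34.880 − 21.800 = 13.080
ΔΔCt = 13.080 − 8.690 = 4.390
Fold change = 2^(−4.390) = 0.0477

0.048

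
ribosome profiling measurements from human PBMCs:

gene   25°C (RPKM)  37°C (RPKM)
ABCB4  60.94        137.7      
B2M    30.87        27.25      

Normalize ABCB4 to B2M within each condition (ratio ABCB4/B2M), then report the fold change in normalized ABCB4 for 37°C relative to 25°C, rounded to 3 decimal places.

2.560

ABCB4/B2M (25°C) = 60.94 / 30.87 = 1.9741
ABCB4/B2M (37°C) = 137.7 / 27.25 = 5.0532
Fold change = 5.0532 / 1.9741 = 2.5598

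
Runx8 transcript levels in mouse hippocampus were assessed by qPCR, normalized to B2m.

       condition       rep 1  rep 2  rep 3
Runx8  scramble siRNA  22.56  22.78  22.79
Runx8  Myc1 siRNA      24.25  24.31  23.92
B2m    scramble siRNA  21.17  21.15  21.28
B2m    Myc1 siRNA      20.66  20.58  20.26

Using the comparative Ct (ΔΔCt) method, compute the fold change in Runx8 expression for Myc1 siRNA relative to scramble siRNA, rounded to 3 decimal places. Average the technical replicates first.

Mean Ct: Runx8 scramble siRNA 22.710; Runx8 Myc1 siRNA 24.160; B2m scramble siRNA 21.200; B2m Myc1 siRNA 20.500
ΔCt(scramble siRNA) = 22.710 − 21.200 = 1.510
ΔCt(Myc1 siRNA) = 24.160 − 20.500 = 3.660
ΔΔCt = 3.660 − 1.510 = 2.150
Fold change = 2^(−2.150) = 0.2253

0.225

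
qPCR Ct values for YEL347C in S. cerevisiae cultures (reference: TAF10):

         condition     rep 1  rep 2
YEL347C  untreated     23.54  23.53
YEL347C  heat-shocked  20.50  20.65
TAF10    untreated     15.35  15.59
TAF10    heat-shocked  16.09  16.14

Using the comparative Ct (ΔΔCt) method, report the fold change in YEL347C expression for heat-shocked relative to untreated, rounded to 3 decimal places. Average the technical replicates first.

Mean Ct: YEL347C untreated 23.535; YEL347C heat-shocked 20.575; TAF10 untreated 15.470; TAF10 heat-shocked 16.115
ΔCt(untreated) = 23.535 − 15.470 = 8.065
ΔCt(heat-shocked) = 20.575 − 16.115 = 4.460
ΔΔCt = 4.460 − 8.065 = -3.605
Fold change = 2^(−(-3.605)) = 2^3.605 = 12.1678

12.168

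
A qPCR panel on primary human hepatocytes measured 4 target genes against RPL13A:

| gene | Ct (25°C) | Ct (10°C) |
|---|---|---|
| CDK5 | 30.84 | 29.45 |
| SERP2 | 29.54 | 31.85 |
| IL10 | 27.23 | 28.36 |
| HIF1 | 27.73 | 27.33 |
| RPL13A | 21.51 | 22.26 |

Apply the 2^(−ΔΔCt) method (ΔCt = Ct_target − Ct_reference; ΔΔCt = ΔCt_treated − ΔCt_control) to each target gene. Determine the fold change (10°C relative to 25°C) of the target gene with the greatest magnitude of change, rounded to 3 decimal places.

CDK5: ΔΔCt = (29.45−22.26) − (30.84−21.51) = 7.19 − 9.33 = -2.14; fold change = 2^2.14 = 4.408
SERP2: ΔΔCt = (31.85−22.26) − (29.54−21.51) = 9.59 − 8.03 = 1.56; fold change = 2^-1.56 = 0.339
IL10: ΔΔCt = (28.36−22.26) − (27.23−21.51) = 6.10 − 5.72 = 0.38; fold change = 2^-0.38 = 0.768
HIF1: ΔΔCt = (27.33−22.26) − (27.73−21.51) = 5.07 − 6.22 = -1.15; fold change = 2^1.15 = 2.219
CDK5 has the largest |ΔΔCt| = 2.14.

4.408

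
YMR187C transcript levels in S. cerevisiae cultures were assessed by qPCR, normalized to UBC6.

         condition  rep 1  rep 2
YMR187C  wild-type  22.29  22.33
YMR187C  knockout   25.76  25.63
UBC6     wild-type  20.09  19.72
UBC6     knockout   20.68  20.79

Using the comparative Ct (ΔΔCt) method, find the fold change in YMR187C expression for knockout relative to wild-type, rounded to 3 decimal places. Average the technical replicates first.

0.170

Mean Ct: YMR187C wild-type 22.310; YMR187C knockout 25.695; UBC6 wild-type 19.905; UBC6 knockout 20.735
ΔCt(wild-type) = 22.310 − 19.905 = 2.405
ΔCt(knockout) = 25.695 − 20.735 = 4.960
ΔΔCt = 4.960 − 2.405 = 2.555
Fold change = 2^(−2.555) = 0.1702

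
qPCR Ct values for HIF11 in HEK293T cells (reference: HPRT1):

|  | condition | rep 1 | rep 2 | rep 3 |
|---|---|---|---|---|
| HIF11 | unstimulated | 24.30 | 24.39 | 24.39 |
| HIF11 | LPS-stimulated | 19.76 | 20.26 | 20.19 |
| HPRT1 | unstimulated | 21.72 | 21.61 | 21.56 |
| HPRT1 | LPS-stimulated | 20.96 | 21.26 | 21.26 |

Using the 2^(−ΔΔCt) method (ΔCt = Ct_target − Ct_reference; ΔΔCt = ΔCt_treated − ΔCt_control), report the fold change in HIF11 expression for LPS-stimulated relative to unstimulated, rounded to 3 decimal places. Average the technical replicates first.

Mean Ct: HIF11 unstimulated 24.360; HIF11 LPS-stimulated 20.070; HPRT1 unstimulated 21.630; HPRT1 LPS-stimulated 21.160
ΔCt(unstimulated) = 24.360 − 21.630 = 2.730
ΔCt(LPS-stimulated) = 20.070 − 21.160 = -1.090
ΔΔCt = -1.090 − 2.730 = -3.820
Fold change = 2^(−(-3.820)) = 2^3.820 = 14.1232

14.123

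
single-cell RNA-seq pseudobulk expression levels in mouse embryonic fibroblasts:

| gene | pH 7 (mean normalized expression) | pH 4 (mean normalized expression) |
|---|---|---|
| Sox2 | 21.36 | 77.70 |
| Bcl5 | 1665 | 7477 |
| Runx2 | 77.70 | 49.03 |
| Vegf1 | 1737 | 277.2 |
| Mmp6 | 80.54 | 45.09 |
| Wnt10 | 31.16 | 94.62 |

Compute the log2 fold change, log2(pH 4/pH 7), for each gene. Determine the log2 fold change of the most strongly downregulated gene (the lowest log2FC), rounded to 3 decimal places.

-2.648

log2(77.70/21.36) = 1.863  (Sox2)
log2(7477/1665) = 2.167  (Bcl5)
log2(49.03/77.70) = -0.664  (Runx2)
log2(277.2/1737) = -2.648  (Vegf1)
log2(45.09/80.54) = -0.837  (Mmp6)
log2(94.62/31.16) = 1.602  (Wnt10)
Vegf1 is most strongly downregulated.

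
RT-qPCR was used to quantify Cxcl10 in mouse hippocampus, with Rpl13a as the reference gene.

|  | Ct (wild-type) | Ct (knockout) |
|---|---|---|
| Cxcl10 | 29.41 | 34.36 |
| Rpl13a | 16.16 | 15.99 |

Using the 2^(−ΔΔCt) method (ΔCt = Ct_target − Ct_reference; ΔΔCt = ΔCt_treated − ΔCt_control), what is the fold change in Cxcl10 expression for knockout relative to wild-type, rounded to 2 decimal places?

0.03

ΔCt(wild-type) = 29.410 − 16.160 = 13.250
ΔCt(knockout) = 34.360 − 15.990 = 18.370
ΔΔCt = 18.370 − 13.250 = 5.120
Fold change = 2^(−5.120) = 0.029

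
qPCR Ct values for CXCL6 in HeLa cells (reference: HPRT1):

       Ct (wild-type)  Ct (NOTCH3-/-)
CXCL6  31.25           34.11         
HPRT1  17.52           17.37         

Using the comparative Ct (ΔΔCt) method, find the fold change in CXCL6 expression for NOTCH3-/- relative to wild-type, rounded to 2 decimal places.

ΔCt(wild-type) = 31.250 − 17.520 = 13.730
ΔCt(NOTCH3-/-) = 34.110 − 17.370 = 16.740
ΔΔCt = 16.740 − 13.730 = 3.010
Fold change = 2^(−3.010) = 0.124

0.12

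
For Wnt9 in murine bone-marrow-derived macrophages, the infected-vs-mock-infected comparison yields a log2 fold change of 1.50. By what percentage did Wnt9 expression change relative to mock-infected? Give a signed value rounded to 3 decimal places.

Fold change = 2^(1.50) = 2.8284
Percent change = (FC − 1) × 100% = (2.8284 − 1) × 100 = 182.843%

182.843%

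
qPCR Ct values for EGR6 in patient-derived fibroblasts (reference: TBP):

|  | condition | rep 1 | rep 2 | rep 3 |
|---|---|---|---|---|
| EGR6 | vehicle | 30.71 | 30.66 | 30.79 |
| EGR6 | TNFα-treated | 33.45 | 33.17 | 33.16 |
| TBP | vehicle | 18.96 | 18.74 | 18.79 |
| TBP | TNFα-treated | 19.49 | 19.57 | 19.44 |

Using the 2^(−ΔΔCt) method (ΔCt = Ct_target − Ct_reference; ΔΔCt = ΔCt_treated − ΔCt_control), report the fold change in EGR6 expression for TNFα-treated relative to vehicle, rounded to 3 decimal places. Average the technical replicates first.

Mean Ct: EGR6 vehicle 30.720; EGR6 TNFα-treated 33.260; TBP vehicle 18.830; TBP TNFα-treated 19.500
ΔCt(vehicle) = 30.720 − 18.830 = 11.890
ΔCt(TNFα-treated) = 33.260 − 19.500 = 13.760
ΔΔCt = 13.760 − 11.890 = 1.870
Fold change = 2^(−1.870) = 0.2736

0.274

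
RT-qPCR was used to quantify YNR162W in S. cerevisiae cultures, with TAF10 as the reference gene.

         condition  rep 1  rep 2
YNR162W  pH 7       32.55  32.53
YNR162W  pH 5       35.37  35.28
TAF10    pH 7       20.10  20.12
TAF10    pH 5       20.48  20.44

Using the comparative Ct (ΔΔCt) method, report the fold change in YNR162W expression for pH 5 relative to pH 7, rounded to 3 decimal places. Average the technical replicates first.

Mean Ct: YNR162W pH 7 32.540; YNR162W pH 5 35.325; TAF10 pH 7 20.110; TAF10 pH 5 20.460
ΔCt(pH 7) = 32.540 − 20.110 = 12.430
ΔCt(pH 5) = 35.325 − 20.460 = 14.865
ΔΔCt = 14.865 − 12.430 = 2.435
Fold change = 2^(−2.435) = 0.1849

0.185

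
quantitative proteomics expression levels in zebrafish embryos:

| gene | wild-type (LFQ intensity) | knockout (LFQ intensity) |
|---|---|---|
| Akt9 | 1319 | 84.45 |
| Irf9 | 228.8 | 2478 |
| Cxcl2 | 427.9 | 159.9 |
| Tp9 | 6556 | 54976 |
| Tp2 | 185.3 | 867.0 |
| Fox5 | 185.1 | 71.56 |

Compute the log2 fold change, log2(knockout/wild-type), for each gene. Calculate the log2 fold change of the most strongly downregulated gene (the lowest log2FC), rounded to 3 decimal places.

-3.965

log2(84.45/1319) = -3.965  (Akt9)
log2(2478/228.8) = 3.437  (Irf9)
log2(159.9/427.9) = -1.420  (Cxcl2)
log2(54976/6556) = 3.068  (Tp9)
log2(867.0/185.3) = 2.226  (Tp2)
log2(71.56/185.1) = -1.371  (Fox5)
Akt9 is most strongly downregulated.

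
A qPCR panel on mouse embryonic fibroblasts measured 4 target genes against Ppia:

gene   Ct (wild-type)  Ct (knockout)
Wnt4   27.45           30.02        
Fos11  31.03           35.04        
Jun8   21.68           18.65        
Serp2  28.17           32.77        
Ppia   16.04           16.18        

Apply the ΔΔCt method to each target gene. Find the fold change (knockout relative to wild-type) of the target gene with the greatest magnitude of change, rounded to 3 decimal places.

Wnt4: ΔΔCt = (30.02−16.18) − (27.45−16.04) = 13.84 − 11.41 = 2.43; fold change = 2^-2.43 = 0.186
Fos11: ΔΔCt = (35.04−16.18) − (31.03−16.04) = 18.86 − 14.99 = 3.87; fold change = 2^-3.87 = 0.068
Jun8: ΔΔCt = (18.65−16.18) − (21.68−16.04) = 2.47 − 5.64 = -3.17; fold change = 2^3.17 = 9.000
Serp2: ΔΔCt = (32.77−16.18) − (28.17−16.04) = 16.59 − 12.13 = 4.46; fold change = 2^-4.46 = 0.045
Serp2 has the largest |ΔΔCt| = 4.46.

0.045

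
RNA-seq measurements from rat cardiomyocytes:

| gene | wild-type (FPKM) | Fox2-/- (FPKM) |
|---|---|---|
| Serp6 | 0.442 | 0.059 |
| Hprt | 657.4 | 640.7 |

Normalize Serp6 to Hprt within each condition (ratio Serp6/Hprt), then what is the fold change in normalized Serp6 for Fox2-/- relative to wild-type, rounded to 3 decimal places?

0.137

Serp6/Hprt (wild-type) = 0.442 / 657.4 = 0.00067235
Serp6/Hprt (Fox2-/-) = 0.059 / 640.7 = 9.2087e-05
Fold change = 9.2087e-05 / 0.00067235 = 0.1370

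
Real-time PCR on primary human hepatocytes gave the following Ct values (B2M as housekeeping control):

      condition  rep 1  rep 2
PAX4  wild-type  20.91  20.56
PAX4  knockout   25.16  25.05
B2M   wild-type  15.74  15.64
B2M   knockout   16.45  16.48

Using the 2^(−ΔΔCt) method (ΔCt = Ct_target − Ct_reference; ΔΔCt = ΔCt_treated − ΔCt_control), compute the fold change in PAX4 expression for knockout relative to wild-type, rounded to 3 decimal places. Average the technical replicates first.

0.083

Mean Ct: PAX4 wild-type 20.735; PAX4 knockout 25.105; B2M wild-type 15.690; B2M knockout 16.465
ΔCt(wild-type) = 20.735 − 15.690 = 5.045
ΔCt(knockout) = 25.105 − 16.465 = 8.640
ΔΔCt = 8.640 − 5.045 = 3.595
Fold change = 2^(−3.595) = 0.0828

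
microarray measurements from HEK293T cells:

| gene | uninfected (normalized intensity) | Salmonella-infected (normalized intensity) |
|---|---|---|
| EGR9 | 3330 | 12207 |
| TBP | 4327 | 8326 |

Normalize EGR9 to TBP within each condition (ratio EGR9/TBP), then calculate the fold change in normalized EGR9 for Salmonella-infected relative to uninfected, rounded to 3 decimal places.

EGR9/TBP (uninfected) = 3330 / 4327 = 0.76959
EGR9/TBP (Salmonella-infected) = 12207 / 8326 = 1.4661
Fold change = 1.4661 / 0.76959 = 1.9051

1.905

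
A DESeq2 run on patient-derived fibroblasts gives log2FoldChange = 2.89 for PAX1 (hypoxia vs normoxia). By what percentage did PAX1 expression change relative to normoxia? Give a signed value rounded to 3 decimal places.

641.270%

Fold change = 2^(2.89) = 7.4127
Percent change = (FC − 1) × 100% = (7.4127 − 1) × 100 = 641.270%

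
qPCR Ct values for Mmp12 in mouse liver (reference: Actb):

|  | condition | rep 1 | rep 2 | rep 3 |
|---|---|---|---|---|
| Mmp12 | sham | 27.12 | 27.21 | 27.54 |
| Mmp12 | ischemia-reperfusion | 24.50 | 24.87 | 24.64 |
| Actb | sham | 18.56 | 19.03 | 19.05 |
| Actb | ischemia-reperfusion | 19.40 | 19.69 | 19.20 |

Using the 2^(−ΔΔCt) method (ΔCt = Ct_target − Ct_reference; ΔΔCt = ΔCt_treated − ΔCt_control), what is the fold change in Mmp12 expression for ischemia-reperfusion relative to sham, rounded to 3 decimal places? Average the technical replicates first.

Mean Ct: Mmp12 sham 27.290; Mmp12 ischemia-reperfusion 24.670; Actb sham 18.880; Actb ischemia-reperfusion 19.430
ΔCt(sham) = 27.290 − 18.880 = 8.410
ΔCt(ischemia-reperfusion) = 24.670 − 19.430 = 5.240
ΔΔCt = 5.240 − 8.410 = -3.170
Fold change = 2^(−(-3.170)) = 2^3.170 = 9.0005

9.000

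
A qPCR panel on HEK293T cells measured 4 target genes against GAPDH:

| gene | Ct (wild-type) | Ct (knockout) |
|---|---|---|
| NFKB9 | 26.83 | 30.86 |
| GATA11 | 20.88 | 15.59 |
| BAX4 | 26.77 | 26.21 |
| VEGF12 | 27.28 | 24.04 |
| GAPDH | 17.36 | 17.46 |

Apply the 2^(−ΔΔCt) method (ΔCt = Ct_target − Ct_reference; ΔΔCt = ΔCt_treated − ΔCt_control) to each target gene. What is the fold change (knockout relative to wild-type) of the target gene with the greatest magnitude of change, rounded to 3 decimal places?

41.933

NFKB9: ΔΔCt = (30.86−17.46) − (26.83−17.36) = 13.40 − 9.47 = 3.93; fold change = 2^-3.93 = 0.066
GATA11: ΔΔCt = (15.59−17.46) − (20.88−17.36) = -1.87 − 3.52 = -5.39; fold change = 2^5.39 = 41.933
BAX4: ΔΔCt = (26.21−17.46) − (26.77−17.36) = 8.75 − 9.41 = -0.66; fold change = 2^0.66 = 1.580
VEGF12: ΔΔCt = (24.04−17.46) − (27.28−17.36) = 6.58 − 9.92 = -3.34; fold change = 2^3.34 = 10.126
GATA11 has the largest |ΔΔCt| = 5.39.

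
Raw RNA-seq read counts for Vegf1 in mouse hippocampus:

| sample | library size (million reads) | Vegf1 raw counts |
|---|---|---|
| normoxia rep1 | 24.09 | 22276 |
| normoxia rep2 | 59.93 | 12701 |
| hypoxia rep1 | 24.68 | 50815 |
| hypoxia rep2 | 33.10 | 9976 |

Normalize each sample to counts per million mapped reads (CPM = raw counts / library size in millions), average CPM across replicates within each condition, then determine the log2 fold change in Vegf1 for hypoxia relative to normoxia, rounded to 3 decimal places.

CPM(normoxia rep1) = 22276 / 24.09 = 924.6990
CPM(normoxia rep2) = 12701 / 59.93 = 211.9306
CPM(hypoxia rep1) = 50815 / 24.68 = 2058.9546
CPM(hypoxia rep2) = 9976 / 33.10 = 301.3897
mean CPM(normoxia) = 568.3148; mean CPM(hypoxia) = 1180.1722
Fold change = 1180.1722 / 568.3148 = 2.07662
log2(2.07662) = 1.0542

1.054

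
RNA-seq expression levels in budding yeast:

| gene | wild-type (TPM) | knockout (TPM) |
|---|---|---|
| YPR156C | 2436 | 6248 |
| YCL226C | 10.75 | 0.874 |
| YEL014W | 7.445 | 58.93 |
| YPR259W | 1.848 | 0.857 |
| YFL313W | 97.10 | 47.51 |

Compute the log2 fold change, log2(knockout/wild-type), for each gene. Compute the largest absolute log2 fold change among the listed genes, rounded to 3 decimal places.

3.621

log2(6248/2436) = 1.359  (YPR156C)
log2(0.874/10.75) = -3.621  (YCL226C)
log2(58.93/7.445) = 2.985  (YEL014W)
log2(0.857/1.848) = -1.109  (YPR259W)
log2(47.51/97.10) = -1.031  (YFL313W)
The largest magnitude belongs to YCL226C.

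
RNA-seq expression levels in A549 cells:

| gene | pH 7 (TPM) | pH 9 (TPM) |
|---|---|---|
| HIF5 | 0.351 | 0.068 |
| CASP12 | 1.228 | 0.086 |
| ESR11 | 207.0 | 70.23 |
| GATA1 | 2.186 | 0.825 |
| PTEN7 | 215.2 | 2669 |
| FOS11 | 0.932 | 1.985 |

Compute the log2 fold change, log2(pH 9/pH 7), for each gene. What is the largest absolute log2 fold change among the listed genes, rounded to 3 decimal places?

3.836

log2(0.068/0.351) = -2.368  (HIF5)
log2(0.086/1.228) = -3.836  (CASP12)
log2(70.23/207.0) = -1.559  (ESR11)
log2(0.825/2.186) = -1.406  (GATA1)
log2(2669/215.2) = 3.633  (PTEN7)
log2(1.985/0.932) = 1.091  (FOS11)
The largest magnitude belongs to CASP12.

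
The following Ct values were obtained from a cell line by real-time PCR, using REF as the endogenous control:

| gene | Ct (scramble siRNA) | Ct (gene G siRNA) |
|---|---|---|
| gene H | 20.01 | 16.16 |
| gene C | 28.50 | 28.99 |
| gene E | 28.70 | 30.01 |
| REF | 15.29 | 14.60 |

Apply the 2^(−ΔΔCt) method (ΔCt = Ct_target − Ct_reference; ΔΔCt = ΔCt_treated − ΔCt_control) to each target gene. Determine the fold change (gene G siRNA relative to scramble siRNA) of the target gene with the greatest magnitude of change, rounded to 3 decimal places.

8.938

gene H: ΔΔCt = (16.16−14.60) − (20.01−15.29) = 1.56 − 4.72 = -3.16; fold change = 2^3.16 = 8.938
gene C: ΔΔCt = (28.99−14.60) − (28.50−15.29) = 14.39 − 13.21 = 1.18; fold change = 2^-1.18 = 0.441
gene E: ΔΔCt = (30.01−14.60) − (28.70−15.29) = 15.41 − 13.41 = 2.00; fold change = 2^-2.00 = 0.250
gene H has the largest |ΔΔCt| = 3.16.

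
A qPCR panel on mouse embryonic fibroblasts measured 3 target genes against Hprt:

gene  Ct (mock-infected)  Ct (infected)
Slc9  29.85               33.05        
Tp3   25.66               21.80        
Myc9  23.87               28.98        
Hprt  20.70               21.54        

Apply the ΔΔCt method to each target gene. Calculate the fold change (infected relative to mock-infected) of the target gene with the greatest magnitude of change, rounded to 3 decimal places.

25.992

Slc9: ΔΔCt = (33.05−21.54) − (29.85−20.70) = 11.51 − 9.15 = 2.36; fold change = 2^-2.36 = 0.195
Tp3: ΔΔCt = (21.80−21.54) − (25.66−20.70) = 0.26 − 4.96 = -4.70; fold change = 2^4.70 = 25.992
Myc9: ΔΔCt = (28.98−21.54) − (23.87−20.70) = 7.44 − 3.17 = 4.27; fold change = 2^-4.27 = 0.052
Tp3 has the largest |ΔΔCt| = 4.70.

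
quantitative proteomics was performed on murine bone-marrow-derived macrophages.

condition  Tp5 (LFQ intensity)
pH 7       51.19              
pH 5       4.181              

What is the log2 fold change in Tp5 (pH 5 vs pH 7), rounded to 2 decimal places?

Fold change = 4.181 / 51.19 = 0.0817
log2(0.0817) = -3.614

-3.61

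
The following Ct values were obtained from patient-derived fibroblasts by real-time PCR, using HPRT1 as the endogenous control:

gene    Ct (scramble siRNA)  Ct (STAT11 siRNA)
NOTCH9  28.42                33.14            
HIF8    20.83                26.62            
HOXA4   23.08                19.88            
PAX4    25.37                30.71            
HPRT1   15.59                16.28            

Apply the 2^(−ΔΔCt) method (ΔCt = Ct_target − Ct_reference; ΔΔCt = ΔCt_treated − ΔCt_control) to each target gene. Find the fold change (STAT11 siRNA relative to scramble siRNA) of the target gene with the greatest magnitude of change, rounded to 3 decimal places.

NOTCH9: ΔΔCt = (33.14−16.28) − (28.42−15.59) = 16.86 − 12.83 = 4.03; fold change = 2^-4.03 = 0.061
HIF8: ΔΔCt = (26.62−16.28) − (20.83−15.59) = 10.34 − 5.24 = 5.10; fold change = 2^-5.10 = 0.029
HOXA4: ΔΔCt = (19.88−16.28) − (23.08−15.59) = 3.60 − 7.49 = -3.89; fold change = 2^3.89 = 14.825
PAX4: ΔΔCt = (30.71−16.28) − (25.37−15.59) = 14.43 − 9.78 = 4.65; fold change = 2^-4.65 = 0.040
HIF8 has the largest |ΔΔCt| = 5.10.

0.029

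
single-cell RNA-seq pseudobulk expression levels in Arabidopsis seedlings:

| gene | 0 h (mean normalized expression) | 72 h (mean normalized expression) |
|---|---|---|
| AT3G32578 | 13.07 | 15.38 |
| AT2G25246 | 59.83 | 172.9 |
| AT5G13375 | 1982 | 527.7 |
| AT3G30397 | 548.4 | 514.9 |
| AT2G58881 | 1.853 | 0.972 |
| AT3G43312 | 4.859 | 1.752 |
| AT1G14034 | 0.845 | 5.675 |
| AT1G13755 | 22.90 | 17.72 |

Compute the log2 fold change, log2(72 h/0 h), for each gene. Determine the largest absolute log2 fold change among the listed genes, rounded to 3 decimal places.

2.748

log2(15.38/13.07) = 0.235  (AT3G32578)
log2(172.9/59.83) = 1.531  (AT2G25246)
log2(527.7/1982) = -1.909  (AT5G13375)
log2(514.9/548.4) = -0.091  (AT3G30397)
log2(0.972/1.853) = -0.931  (AT2G58881)
log2(1.752/4.859) = -1.472  (AT3G43312)
log2(5.675/0.845) = 2.748  (AT1G14034)
log2(17.72/22.90) = -0.370  (AT1G13755)
The largest magnitude belongs to AT1G14034.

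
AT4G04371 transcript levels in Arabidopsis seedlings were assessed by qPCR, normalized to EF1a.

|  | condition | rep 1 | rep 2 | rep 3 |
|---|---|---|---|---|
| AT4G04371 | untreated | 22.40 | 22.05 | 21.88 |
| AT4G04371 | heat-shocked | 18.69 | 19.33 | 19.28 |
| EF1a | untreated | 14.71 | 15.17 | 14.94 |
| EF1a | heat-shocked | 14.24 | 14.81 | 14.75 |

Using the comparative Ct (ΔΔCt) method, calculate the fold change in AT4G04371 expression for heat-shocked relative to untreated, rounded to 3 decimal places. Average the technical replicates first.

6.364

Mean Ct: AT4G04371 untreated 22.110; AT4G04371 heat-shocked 19.100; EF1a untreated 14.940; EF1a heat-shocked 14.600
ΔCt(untreated) = 22.110 − 14.940 = 7.170
ΔCt(heat-shocked) = 19.100 − 14.600 = 4.500
ΔΔCt = 4.500 − 7.170 = -2.670
Fold change = 2^(−(-2.670)) = 2^2.670 = 6.3643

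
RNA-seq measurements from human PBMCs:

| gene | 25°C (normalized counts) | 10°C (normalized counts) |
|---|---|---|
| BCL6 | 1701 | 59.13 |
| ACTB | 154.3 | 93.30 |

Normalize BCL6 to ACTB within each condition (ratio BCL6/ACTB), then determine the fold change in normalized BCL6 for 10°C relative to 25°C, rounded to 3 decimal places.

0.057

BCL6/ACTB (25°C) = 1701 / 154.3 = 11.024
BCL6/ACTB (10°C) = 59.13 / 93.30 = 0.63376
Fold change = 0.63376 / 11.024 = 0.0575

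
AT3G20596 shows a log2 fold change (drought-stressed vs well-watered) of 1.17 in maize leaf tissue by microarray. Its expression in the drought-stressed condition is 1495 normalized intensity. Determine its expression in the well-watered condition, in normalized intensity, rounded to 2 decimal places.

664.41

Fold change = 2^(1.17) = 2.2501
well-watered expression = 1495 / 2.2501 = 664.41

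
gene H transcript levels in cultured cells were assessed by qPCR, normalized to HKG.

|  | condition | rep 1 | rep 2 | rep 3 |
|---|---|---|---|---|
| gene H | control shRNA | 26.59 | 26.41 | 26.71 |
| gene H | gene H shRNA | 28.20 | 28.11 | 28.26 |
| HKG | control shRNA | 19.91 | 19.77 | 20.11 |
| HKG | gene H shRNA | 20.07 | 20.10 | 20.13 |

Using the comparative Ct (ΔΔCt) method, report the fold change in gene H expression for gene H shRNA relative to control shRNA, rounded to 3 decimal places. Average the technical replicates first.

0.366

Mean Ct: gene H control shRNA 26.570; gene H gene H shRNA 28.190; HKG control shRNA 19.930; HKG gene H shRNA 20.100
ΔCt(control shRNA) = 26.570 − 19.930 = 6.640
ΔCt(gene H shRNA) = 28.190 − 20.100 = 8.090
ΔΔCt = 8.090 − 6.640 = 1.450
Fold change = 2^(−1.450) = 0.3660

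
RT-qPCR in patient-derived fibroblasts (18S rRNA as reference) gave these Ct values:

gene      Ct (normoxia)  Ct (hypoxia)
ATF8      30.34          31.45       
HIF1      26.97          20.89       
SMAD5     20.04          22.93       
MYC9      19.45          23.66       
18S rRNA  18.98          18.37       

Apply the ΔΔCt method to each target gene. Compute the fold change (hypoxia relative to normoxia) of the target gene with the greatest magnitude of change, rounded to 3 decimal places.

ATF8: ΔΔCt = (31.45−18.37) − (30.34−18.98) = 13.08 − 11.36 = 1.72; fold change = 2^-1.72 = 0.304
HIF1: ΔΔCt = (20.89−18.37) − (26.97−18.98) = 2.52 − 7.99 = -5.47; fold change = 2^5.47 = 44.324
SMAD5: ΔΔCt = (22.93−18.37) − (20.04−18.98) = 4.56 − 1.06 = 3.50; fold change = 2^-3.50 = 0.088
MYC9: ΔΔCt = (23.66−18.37) − (19.45−18.98) = 5.29 − 0.47 = 4.82; fold change = 2^-4.82 = 0.035
HIF1 has the largest |ΔΔCt| = 5.47.

44.324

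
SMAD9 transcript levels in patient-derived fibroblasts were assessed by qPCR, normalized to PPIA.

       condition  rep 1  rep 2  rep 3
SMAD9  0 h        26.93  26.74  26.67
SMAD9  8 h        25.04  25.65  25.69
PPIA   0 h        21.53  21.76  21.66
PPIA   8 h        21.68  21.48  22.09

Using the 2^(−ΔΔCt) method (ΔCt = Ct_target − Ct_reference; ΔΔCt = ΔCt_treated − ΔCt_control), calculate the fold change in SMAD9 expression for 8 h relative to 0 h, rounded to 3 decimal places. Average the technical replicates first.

Mean Ct: SMAD9 0 h 26.780; SMAD9 8 h 25.460; PPIA 0 h 21.650; PPIA 8 h 21.750
ΔCt(0 h) = 26.780 − 21.650 = 5.130
ΔCt(8 h) = 25.460 − 21.750 = 3.710
ΔΔCt = 3.710 − 5.130 = -1.420
Fold change = 2^(−(-1.420)) = 2^1.420 = 2.6759

2.676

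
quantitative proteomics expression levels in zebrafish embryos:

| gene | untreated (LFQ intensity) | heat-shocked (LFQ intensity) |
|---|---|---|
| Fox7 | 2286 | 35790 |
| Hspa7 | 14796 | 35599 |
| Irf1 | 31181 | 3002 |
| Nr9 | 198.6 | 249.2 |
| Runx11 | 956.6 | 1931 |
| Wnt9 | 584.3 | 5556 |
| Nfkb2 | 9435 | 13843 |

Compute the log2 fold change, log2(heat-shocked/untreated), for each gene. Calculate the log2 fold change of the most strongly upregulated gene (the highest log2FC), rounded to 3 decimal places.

log2(35790/2286) = 3.969  (Fox7)
log2(35599/14796) = 1.267  (Hspa7)
log2(3002/31181) = -3.377  (Irf1)
log2(249.2/198.6) = 0.327  (Nr9)
log2(1931/956.6) = 1.013  (Runx11)
log2(5556/584.3) = 3.249  (Wnt9)
log2(13843/9435) = 0.553  (Nfkb2)
Fox7 is most strongly upregulated.

3.969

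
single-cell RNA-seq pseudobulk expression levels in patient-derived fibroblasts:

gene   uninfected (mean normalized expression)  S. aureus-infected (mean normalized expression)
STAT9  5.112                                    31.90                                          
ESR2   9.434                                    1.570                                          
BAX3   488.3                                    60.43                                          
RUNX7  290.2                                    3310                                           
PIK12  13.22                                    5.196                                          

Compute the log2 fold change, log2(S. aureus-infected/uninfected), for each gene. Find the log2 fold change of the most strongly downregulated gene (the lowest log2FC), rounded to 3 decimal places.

log2(31.90/5.112) = 2.642  (STAT9)
log2(1.570/9.434) = -2.587  (ESR2)
log2(60.43/488.3) = -3.014  (BAX3)
log2(3310/290.2) = 3.512  (RUNX7)
log2(5.196/13.22) = -1.347  (PIK12)
BAX3 is most strongly downregulated.

-3.014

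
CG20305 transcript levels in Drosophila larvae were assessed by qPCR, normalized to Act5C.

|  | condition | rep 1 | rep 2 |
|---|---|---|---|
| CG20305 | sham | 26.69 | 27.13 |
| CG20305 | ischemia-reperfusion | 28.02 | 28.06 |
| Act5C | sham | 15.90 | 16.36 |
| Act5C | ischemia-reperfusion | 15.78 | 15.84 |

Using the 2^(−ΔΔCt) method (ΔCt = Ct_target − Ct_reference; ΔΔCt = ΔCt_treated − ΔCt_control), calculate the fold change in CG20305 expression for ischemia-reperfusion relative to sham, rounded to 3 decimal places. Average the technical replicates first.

0.366

Mean Ct: CG20305 sham 26.910; CG20305 ischemia-reperfusion 28.040; Act5C sham 16.130; Act5C ischemia-reperfusion 15.810
ΔCt(sham) = 26.910 − 16.130 = 10.780
ΔCt(ischemia-reperfusion) = 28.040 − 15.810 = 12.230
ΔΔCt = 12.230 − 10.780 = 1.450
Fold change = 2^(−1.450) = 0.3660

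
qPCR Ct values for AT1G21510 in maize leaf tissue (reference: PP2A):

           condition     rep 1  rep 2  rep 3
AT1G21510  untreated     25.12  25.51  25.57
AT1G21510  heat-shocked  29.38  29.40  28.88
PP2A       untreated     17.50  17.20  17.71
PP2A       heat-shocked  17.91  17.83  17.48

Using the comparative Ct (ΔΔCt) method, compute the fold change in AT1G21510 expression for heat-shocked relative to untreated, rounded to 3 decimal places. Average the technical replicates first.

0.085

Mean Ct: AT1G21510 untreated 25.400; AT1G21510 heat-shocked 29.220; PP2A untreated 17.470; PP2A heat-shocked 17.740
ΔCt(untreated) = 25.400 − 17.470 = 7.930
ΔCt(heat-shocked) = 29.220 − 17.740 = 11.480
ΔΔCt = 11.480 − 7.930 = 3.550
Fold change = 2^(−3.550) = 0.0854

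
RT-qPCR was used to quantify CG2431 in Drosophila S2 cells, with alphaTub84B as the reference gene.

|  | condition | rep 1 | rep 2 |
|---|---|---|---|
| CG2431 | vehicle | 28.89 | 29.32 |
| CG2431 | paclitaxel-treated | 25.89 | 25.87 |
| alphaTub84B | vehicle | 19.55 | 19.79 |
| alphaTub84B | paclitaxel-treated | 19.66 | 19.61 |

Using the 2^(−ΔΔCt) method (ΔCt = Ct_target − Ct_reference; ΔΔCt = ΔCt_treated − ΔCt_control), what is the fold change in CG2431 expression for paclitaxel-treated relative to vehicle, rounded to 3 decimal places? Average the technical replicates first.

Mean Ct: CG2431 vehicle 29.105; CG2431 paclitaxel-treated 25.880; alphaTub84B vehicle 19.670; alphaTub84B paclitaxel-treated 19.635
ΔCt(vehicle) = 29.105 − 19.670 = 9.435
ΔCt(paclitaxel-treated) = 25.880 − 19.635 = 6.245
ΔΔCt = 6.245 − 9.435 = -3.190
Fold change = 2^(−(-3.190)) = 2^3.190 = 9.1261

9.126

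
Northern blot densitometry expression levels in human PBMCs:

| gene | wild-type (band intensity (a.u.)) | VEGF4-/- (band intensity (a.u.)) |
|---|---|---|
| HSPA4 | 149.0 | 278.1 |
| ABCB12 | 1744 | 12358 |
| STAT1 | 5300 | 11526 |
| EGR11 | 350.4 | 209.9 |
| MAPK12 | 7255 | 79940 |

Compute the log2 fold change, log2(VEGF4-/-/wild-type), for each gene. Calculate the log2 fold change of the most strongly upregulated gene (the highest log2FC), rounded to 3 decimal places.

log2(278.1/149.0) = 0.900  (HSPA4)
log2(12358/1744) = 2.825  (ABCB12)
log2(11526/5300) = 1.121  (STAT1)
log2(209.9/350.4) = -0.739  (EGR11)
log2(79940/7255) = 3.462  (MAPK12)
MAPK12 is most strongly upregulated.

3.462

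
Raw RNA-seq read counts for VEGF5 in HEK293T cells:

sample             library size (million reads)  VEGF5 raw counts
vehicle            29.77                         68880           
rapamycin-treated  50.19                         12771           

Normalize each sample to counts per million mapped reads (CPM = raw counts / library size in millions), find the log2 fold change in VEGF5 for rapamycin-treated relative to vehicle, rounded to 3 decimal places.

CPM(vehicle) = 68880 / 29.77 = 2313.7387
CPM(rapamycin-treated) = 12771 / 50.19 = 254.4531
Fold change = 254.4531 / 2313.7387 = 0.10997
log2(0.10997) = -3.1848

-3.185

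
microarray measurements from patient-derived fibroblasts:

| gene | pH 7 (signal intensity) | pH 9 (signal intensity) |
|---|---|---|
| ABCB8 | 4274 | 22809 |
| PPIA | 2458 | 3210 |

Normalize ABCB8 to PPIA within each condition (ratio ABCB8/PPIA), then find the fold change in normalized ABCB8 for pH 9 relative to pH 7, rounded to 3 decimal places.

4.086

ABCB8/PPIA (pH 7) = 4274 / 2458 = 1.7388
ABCB8/PPIA (pH 9) = 22809 / 3210 = 7.1056
Fold change = 7.1056 / 1.7388 = 4.0865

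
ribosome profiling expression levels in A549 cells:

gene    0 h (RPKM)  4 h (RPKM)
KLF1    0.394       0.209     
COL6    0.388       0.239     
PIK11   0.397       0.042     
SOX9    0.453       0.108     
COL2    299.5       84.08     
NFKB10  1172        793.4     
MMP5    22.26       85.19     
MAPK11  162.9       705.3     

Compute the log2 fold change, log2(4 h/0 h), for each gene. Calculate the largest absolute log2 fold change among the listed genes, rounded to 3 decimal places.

3.241

log2(0.209/0.394) = -0.915  (KLF1)
log2(0.239/0.388) = -0.699  (COL6)
log2(0.042/0.397) = -3.241  (PIK11)
log2(0.108/0.453) = -2.068  (SOX9)
log2(84.08/299.5) = -1.833  (COL2)
log2(793.4/1172) = -0.563  (NFKB10)
log2(85.19/22.26) = 1.936  (MMP5)
log2(705.3/162.9) = 2.114  (MAPK11)
The largest magnitude belongs to PIK11.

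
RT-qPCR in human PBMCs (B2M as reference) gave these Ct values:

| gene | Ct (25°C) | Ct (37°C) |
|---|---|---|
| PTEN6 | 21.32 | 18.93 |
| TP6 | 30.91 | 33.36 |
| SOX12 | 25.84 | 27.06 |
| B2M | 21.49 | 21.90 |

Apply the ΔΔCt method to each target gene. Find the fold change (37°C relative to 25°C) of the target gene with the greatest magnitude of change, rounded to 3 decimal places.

PTEN6: ΔΔCt = (18.93−21.90) − (21.32−21.49) = -2.97 − (-0.17) = -2.80; fold change = 2^2.80 = 6.964
TP6: ΔΔCt = (33.36−21.90) − (30.91−21.49) = 11.46 − 9.42 = 2.04; fold change = 2^-2.04 = 0.243
SOX12: ΔΔCt = (27.06−21.90) − (25.84−21.49) = 5.16 − 4.35 = 0.81; fold change = 2^-0.81 = 0.570
PTEN6 has the largest |ΔΔCt| = 2.80.

6.964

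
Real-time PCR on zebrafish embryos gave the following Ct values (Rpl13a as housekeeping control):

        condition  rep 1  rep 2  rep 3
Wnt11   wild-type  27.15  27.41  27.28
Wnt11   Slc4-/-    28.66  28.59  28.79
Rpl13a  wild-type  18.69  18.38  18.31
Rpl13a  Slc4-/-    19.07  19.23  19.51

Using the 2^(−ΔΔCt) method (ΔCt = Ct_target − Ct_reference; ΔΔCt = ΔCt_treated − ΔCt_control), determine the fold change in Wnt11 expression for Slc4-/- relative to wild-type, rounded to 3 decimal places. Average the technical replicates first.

Mean Ct: Wnt11 wild-type 27.280; Wnt11 Slc4-/- 28.680; Rpl13a wild-type 18.460; Rpl13a Slc4-/- 19.270
ΔCt(wild-type) = 27.280 − 18.460 = 8.820
ΔCt(Slc4-/-) = 28.680 − 19.270 = 9.410
ΔΔCt = 9.410 − 8.820 = 0.590
Fold change = 2^(−0.590) = 0.6643

0.664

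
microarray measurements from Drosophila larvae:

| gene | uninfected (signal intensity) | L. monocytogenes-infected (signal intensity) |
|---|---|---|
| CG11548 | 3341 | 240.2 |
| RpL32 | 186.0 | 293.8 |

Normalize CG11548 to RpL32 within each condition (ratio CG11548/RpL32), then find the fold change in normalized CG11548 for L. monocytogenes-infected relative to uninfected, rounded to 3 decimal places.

0.046

CG11548/RpL32 (uninfected) = 3341 / 186.0 = 17.962
CG11548/RpL32 (L. monocytogenes-infected) = 240.2 / 293.8 = 0.81756
Fold change = 0.81756 / 17.962 = 0.0455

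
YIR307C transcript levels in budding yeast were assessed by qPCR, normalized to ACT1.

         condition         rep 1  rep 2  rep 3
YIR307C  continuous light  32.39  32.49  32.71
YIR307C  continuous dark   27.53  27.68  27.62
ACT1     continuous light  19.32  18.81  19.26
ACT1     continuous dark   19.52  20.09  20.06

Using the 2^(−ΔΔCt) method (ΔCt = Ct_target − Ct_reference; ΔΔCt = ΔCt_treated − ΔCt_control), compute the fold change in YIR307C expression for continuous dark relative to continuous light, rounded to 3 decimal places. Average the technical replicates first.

51.268

Mean Ct: YIR307C continuous light 32.530; YIR307C continuous dark 27.610; ACT1 continuous light 19.130; ACT1 continuous dark 19.890
ΔCt(continuous light) = 32.530 − 19.130 = 13.400
ΔCt(continuous dark) = 27.610 − 19.890 = 7.720
ΔΔCt = 7.720 − 13.400 = -5.680
Fold change = 2^(−(-5.680)) = 2^5.680 = 51.2685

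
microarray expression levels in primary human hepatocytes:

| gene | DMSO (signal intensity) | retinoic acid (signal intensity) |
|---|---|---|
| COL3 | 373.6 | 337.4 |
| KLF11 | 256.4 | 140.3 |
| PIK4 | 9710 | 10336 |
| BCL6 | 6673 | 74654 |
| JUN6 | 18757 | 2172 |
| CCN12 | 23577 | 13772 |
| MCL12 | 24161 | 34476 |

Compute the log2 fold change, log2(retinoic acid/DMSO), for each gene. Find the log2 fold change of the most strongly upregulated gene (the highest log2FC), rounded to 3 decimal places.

log2(337.4/373.6) = -0.147  (COL3)
log2(140.3/256.4) = -0.870  (KLF11)
log2(10336/9710) = 0.090  (PIK4)
log2(74654/6673) = 3.484  (BCL6)
log2(2172/18757) = -3.110  (JUN6)
log2(13772/23577) = -0.776  (CCN12)
log2(34476/24161) = 0.513  (MCL12)
BCL6 is most strongly upregulated.

3.484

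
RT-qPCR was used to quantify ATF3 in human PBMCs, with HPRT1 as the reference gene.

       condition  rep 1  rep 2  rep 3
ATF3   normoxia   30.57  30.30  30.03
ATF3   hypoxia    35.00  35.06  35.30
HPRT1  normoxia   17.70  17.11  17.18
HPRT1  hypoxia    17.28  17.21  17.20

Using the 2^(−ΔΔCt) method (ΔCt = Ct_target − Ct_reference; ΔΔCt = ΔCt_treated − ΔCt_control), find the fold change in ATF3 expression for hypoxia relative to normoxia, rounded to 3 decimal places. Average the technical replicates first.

Mean Ct: ATF3 normoxia 30.300; ATF3 hypoxia 35.120; HPRT1 normoxia 17.330; HPRT1 hypoxia 17.230
ΔCt(normoxia) = 30.300 − 17.330 = 12.970
ΔCt(hypoxia) = 35.120 − 17.230 = 17.890
ΔΔCt = 17.890 − 12.970 = 4.920
Fold change = 2^(−4.920) = 0.0330

0.033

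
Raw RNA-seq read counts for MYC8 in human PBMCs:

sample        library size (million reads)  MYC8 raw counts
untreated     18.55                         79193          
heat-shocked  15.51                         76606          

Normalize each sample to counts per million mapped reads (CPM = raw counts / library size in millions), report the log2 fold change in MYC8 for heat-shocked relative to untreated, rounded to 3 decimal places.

0.210

CPM(untreated) = 79193 / 18.55 = 4269.1644
CPM(heat-shocked) = 76606 / 15.51 = 4939.1360
Fold change = 4939.1360 / 4269.1644 = 1.15693
log2(1.15693) = 0.2103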